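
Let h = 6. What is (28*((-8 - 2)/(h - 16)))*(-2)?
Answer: -56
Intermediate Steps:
(28*((-8 - 2)/(h - 16)))*(-2) = (28*((-8 - 2)/(6 - 16)))*(-2) = (28*(-10/(-10)))*(-2) = (28*(-10*(-⅒)))*(-2) = (28*1)*(-2) = 28*(-2) = -56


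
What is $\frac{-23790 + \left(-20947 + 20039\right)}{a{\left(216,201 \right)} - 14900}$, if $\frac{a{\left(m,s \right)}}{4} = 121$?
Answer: $\frac{233}{136} \approx 1.7132$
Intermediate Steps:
$a{\left(m,s \right)} = 484$ ($a{\left(m,s \right)} = 4 \cdot 121 = 484$)
$\frac{-23790 + \left(-20947 + 20039\right)}{a{\left(216,201 \right)} - 14900} = \frac{-23790 + \left(-20947 + 20039\right)}{484 - 14900} = \frac{-23790 - 908}{-14416} = \left(-24698\right) \left(- \frac{1}{14416}\right) = \frac{233}{136}$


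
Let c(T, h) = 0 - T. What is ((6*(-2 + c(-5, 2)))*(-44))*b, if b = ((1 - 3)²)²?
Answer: -12672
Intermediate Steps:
c(T, h) = -T
b = 16 (b = ((-2)²)² = 4² = 16)
((6*(-2 + c(-5, 2)))*(-44))*b = ((6*(-2 - 1*(-5)))*(-44))*16 = ((6*(-2 + 5))*(-44))*16 = ((6*3)*(-44))*16 = (18*(-44))*16 = -792*16 = -12672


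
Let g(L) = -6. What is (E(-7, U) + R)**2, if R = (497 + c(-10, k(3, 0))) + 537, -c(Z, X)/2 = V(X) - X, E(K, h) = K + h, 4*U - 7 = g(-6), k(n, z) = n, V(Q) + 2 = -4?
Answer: 17480761/16 ≈ 1.0925e+6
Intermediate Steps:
V(Q) = -6 (V(Q) = -2 - 4 = -6)
U = 1/4 (U = 7/4 + (1/4)*(-6) = 7/4 - 3/2 = 1/4 ≈ 0.25000)
c(Z, X) = 12 + 2*X (c(Z, X) = -2*(-6 - X) = 12 + 2*X)
R = 1052 (R = (497 + (12 + 2*3)) + 537 = (497 + (12 + 6)) + 537 = (497 + 18) + 537 = 515 + 537 = 1052)
(E(-7, U) + R)**2 = ((-7 + 1/4) + 1052)**2 = (-27/4 + 1052)**2 = (4181/4)**2 = 17480761/16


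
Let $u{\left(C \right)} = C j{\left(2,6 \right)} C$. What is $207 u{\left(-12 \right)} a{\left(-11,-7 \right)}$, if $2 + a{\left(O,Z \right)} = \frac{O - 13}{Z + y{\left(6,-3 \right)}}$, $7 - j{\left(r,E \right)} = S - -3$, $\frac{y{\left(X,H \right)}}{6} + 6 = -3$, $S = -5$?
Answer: $- \frac{26290656}{61} \approx -4.3099 \cdot 10^{5}$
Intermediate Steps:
$y{\left(X,H \right)} = -54$ ($y{\left(X,H \right)} = -36 + 6 \left(-3\right) = -36 - 18 = -54$)
$j{\left(r,E \right)} = 9$ ($j{\left(r,E \right)} = 7 - \left(-5 - -3\right) = 7 - \left(-5 + 3\right) = 7 - -2 = 7 + 2 = 9$)
$a{\left(O,Z \right)} = -2 + \frac{-13 + O}{-54 + Z}$ ($a{\left(O,Z \right)} = -2 + \frac{O - 13}{Z - 54} = -2 + \frac{-13 + O}{-54 + Z}$)
$u{\left(C \right)} = 9 C^{2}$ ($u{\left(C \right)} = C 9 C = 9 C C = 9 C^{2}$)
$207 u{\left(-12 \right)} a{\left(-11,-7 \right)} = 207 \cdot 9 \left(-12\right)^{2} \frac{95 - 11 - -14}{-54 - 7} = 207 \cdot 9 \cdot 144 \frac{95 - 11 + 14}{-61} = 207 \cdot 1296 \left(\left(- \frac{1}{61}\right) 98\right) = 268272 \left(- \frac{98}{61}\right) = - \frac{26290656}{61}$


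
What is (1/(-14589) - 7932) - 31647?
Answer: -577418032/14589 ≈ -39579.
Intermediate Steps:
(1/(-14589) - 7932) - 31647 = (-1/14589 - 7932) - 31647 = -115719949/14589 - 31647 = -577418032/14589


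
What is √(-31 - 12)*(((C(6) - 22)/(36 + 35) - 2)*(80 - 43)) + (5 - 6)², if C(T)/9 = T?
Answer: 1 - 4070*I*√43/71 ≈ 1.0 - 375.9*I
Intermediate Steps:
C(T) = 9*T
√(-31 - 12)*(((C(6) - 22)/(36 + 35) - 2)*(80 - 43)) + (5 - 6)² = √(-31 - 12)*(((9*6 - 22)/(36 + 35) - 2)*(80 - 43)) + (5 - 6)² = √(-43)*(((54 - 22)/71 - 2)*37) + (-1)² = (I*√43)*((32*(1/71) - 2)*37) + 1 = (I*√43)*((32/71 - 2)*37) + 1 = (I*√43)*(-110/71*37) + 1 = (I*√43)*(-4070/71) + 1 = -4070*I*√43/71 + 1 = 1 - 4070*I*√43/71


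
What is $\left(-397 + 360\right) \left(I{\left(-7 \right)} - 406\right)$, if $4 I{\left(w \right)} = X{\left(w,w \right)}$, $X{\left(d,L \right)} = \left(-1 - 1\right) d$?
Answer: $\frac{29785}{2} \approx 14893.0$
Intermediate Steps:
$X{\left(d,L \right)} = - 2 d$
$I{\left(w \right)} = - \frac{w}{2}$ ($I{\left(w \right)} = \frac{\left(-2\right) w}{4} = - \frac{w}{2}$)
$\left(-397 + 360\right) \left(I{\left(-7 \right)} - 406\right) = \left(-397 + 360\right) \left(\left(- \frac{1}{2}\right) \left(-7\right) - 406\right) = - 37 \left(\frac{7}{2} - 406\right) = \left(-37\right) \left(- \frac{805}{2}\right) = \frac{29785}{2}$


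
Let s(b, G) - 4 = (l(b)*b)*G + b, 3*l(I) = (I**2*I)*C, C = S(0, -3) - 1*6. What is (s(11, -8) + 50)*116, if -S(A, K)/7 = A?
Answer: 27181236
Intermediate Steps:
S(A, K) = -7*A
C = -6 (C = -7*0 - 1*6 = 0 - 6 = -6)
l(I) = -2*I**3 (l(I) = ((I**2*I)*(-6))/3 = (I**3*(-6))/3 = (-6*I**3)/3 = -2*I**3)
s(b, G) = 4 + b - 2*G*b**4 (s(b, G) = 4 + (((-2*b**3)*b)*G + b) = 4 + ((-2*b**4)*G + b) = 4 + (-2*G*b**4 + b) = 4 + (b - 2*G*b**4) = 4 + b - 2*G*b**4)
(s(11, -8) + 50)*116 = ((4 + 11 - 2*(-8)*11**4) + 50)*116 = ((4 + 11 - 2*(-8)*14641) + 50)*116 = ((4 + 11 + 234256) + 50)*116 = (234271 + 50)*116 = 234321*116 = 27181236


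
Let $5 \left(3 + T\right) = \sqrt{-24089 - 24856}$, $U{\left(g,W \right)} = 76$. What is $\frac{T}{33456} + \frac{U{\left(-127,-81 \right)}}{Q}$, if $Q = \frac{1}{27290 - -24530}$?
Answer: $\frac{43920144639}{11152} + \frac{i \sqrt{48945}}{167280} \approx 3.9383 \cdot 10^{6} + 0.0013225 i$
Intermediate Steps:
$T = -3 + \frac{i \sqrt{48945}}{5}$ ($T = -3 + \frac{\sqrt{-24089 - 24856}}{5} = -3 + \frac{\sqrt{-48945}}{5} = -3 + \frac{i \sqrt{48945}}{5} \approx -3.0 + 44.247 i$)
$Q = \frac{1}{51820}$ ($Q = \frac{1}{27290 + 24530} = \frac{1}{51820} \approx 1.9298 \cdot 10^{-5}$)
$\frac{T}{33456} + \frac{U{\left(-127,-81 \right)}}{Q} = \frac{-3 + \frac{i \sqrt{48945}}{5}}{33456} + 76 \frac{1}{\frac{1}{51820}} = \left(-3 + \frac{i \sqrt{48945}}{5}\right) \frac{1}{33456} + 76 \cdot 51820 = \left(- \frac{1}{11152} + \frac{i \sqrt{48945}}{167280}\right) + 3938320 = \frac{43920144639}{11152} + \frac{i \sqrt{48945}}{167280}$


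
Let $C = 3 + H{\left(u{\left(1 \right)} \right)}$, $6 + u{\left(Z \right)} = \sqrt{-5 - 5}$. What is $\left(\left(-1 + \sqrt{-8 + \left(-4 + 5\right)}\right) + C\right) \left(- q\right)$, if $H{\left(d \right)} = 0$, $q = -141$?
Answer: $282 + 141 i \sqrt{7} \approx 282.0 + 373.05 i$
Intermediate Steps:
$u{\left(Z \right)} = -6 + i \sqrt{10}$ ($u{\left(Z \right)} = -6 + \sqrt{-5 - 5} = -6 + \sqrt{-10} = -6 + i \sqrt{10}$)
$C = 3$ ($C = 3 + 0 = 3$)
$\left(\left(-1 + \sqrt{-8 + \left(-4 + 5\right)}\right) + C\right) \left(- q\right) = \left(\left(-1 + \sqrt{-8 + \left(-4 + 5\right)}\right) + 3\right) \left(\left(-1\right) \left(-141\right)\right) = \left(\left(-1 + \sqrt{-8 + 1}\right) + 3\right) 141 = \left(\left(-1 + \sqrt{-7}\right) + 3\right) 141 = \left(\left(-1 + i \sqrt{7}\right) + 3\right) 141 = \left(2 + i \sqrt{7}\right) 141 = 282 + 141 i \sqrt{7}$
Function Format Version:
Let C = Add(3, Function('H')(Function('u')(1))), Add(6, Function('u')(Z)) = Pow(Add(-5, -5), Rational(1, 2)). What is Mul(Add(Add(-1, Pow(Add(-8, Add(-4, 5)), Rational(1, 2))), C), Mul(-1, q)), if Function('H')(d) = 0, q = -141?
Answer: Add(282, Mul(141, I, Pow(7, Rational(1, 2)))) ≈ Add(282.00, Mul(373.05, I))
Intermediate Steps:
Function('u')(Z) = Add(-6, Mul(I, Pow(10, Rational(1, 2)))) (Function('u')(Z) = Add(-6, Pow(Add(-5, -5), Rational(1, 2))) = Add(-6, Pow(-10, Rational(1, 2))) = Add(-6, Mul(I, Pow(10, Rational(1, 2)))))
C = 3 (C = Add(3, 0) = 3)
Mul(Add(Add(-1, Pow(Add(-8, Add(-4, 5)), Rational(1, 2))), C), Mul(-1, q)) = Mul(Add(Add(-1, Pow(Add(-8, Add(-4, 5)), Rational(1, 2))), 3), Mul(-1, -141)) = Mul(Add(Add(-1, Pow(Add(-8, 1), Rational(1, 2))), 3), 141) = Mul(Add(Add(-1, Pow(-7, Rational(1, 2))), 3), 141) = Mul(Add(Add(-1, Mul(I, Pow(7, Rational(1, 2)))), 3), 141) = Mul(Add(2, Mul(I, Pow(7, Rational(1, 2)))), 141) = Add(282, Mul(141, I, Pow(7, Rational(1, 2))))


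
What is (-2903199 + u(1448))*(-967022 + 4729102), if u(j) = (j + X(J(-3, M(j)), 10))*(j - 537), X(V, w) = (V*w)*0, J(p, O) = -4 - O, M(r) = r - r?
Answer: -5959401827680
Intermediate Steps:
M(r) = 0
X(V, w) = 0
u(j) = j*(-537 + j) (u(j) = (j + 0)*(j - 537) = j*(-537 + j))
(-2903199 + u(1448))*(-967022 + 4729102) = (-2903199 + 1448*(-537 + 1448))*(-967022 + 4729102) = (-2903199 + 1448*911)*3762080 = (-2903199 + 1319128)*3762080 = -1584071*3762080 = -5959401827680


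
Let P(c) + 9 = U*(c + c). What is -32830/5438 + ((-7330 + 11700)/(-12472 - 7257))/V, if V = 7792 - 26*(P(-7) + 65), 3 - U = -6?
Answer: -1556436418225/257808983706 ≈ -6.0372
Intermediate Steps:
U = 9 (U = 3 - 1*(-6) = 3 + 6 = 9)
P(c) = -9 + 18*c (P(c) = -9 + 9*(c + c) = -9 + 9*(2*c) = -9 + 18*c)
V = 9612 (V = 7792 - 26*((-9 + 18*(-7)) + 65) = 7792 - 26*((-9 - 126) + 65) = 7792 - 26*(-135 + 65) = 7792 - 26*(-70) = 7792 + 1820 = 9612)
-32830/5438 + ((-7330 + 11700)/(-12472 - 7257))/V = -32830/5438 + ((-7330 + 11700)/(-12472 - 7257))/9612 = -32830*1/5438 + (4370/(-19729))*(1/9612) = -16415/2719 + (4370*(-1/19729))*(1/9612) = -16415/2719 - 4370/19729*1/9612 = -16415/2719 - 2185/94817574 = -1556436418225/257808983706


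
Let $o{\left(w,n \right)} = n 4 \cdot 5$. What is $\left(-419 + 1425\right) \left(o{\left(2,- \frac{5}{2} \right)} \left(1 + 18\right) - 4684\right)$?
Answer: $-5667804$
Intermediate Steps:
$o{\left(w,n \right)} = 20 n$ ($o{\left(w,n \right)} = 4 n 5 = 20 n$)
$\left(-419 + 1425\right) \left(o{\left(2,- \frac{5}{2} \right)} \left(1 + 18\right) - 4684\right) = \left(-419 + 1425\right) \left(20 \left(- \frac{5}{2}\right) \left(1 + 18\right) - 4684\right) = 1006 \left(20 \left(\left(-5\right) \frac{1}{2}\right) 19 - 4684\right) = 1006 \left(20 \left(- \frac{5}{2}\right) 19 - 4684\right) = 1006 \left(\left(-50\right) 19 - 4684\right) = 1006 \left(-950 - 4684\right) = 1006 \left(-5634\right) = -5667804$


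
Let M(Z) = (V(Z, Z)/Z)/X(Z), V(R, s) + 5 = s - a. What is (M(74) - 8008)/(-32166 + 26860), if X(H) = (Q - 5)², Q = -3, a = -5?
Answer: 512511/339584 ≈ 1.5092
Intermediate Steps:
V(R, s) = s (V(R, s) = -5 + (s - 1*(-5)) = -5 + (s + 5) = -5 + (5 + s) = s)
X(H) = 64 (X(H) = (-3 - 5)² = (-8)² = 64)
M(Z) = 1/64 (M(Z) = (Z/Z)/64 = 1*(1/64) = 1/64)
(M(74) - 8008)/(-32166 + 26860) = (1/64 - 8008)/(-32166 + 26860) = -512511/64/(-5306) = -512511/64*(-1/5306) = 512511/339584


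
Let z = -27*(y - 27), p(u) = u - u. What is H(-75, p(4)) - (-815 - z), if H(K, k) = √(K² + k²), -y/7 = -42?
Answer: -6319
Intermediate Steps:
y = 294 (y = -7*(-42) = 294)
p(u) = 0
z = -7209 (z = -27*(294 - 27) = -27*267 = -7209)
H(-75, p(4)) - (-815 - z) = √((-75)² + 0²) - (-815 - 1*(-7209)) = √(5625 + 0) - (-815 + 7209) = √5625 - 1*6394 = 75 - 6394 = -6319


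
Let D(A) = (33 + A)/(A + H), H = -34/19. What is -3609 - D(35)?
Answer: -2278571/631 ≈ -3611.0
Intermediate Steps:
H = -34/19 (H = -34*1/19 = -34/19 ≈ -1.7895)
D(A) = (33 + A)/(-34/19 + A) (D(A) = (33 + A)/(A - 34/19) = (33 + A)/(-34/19 + A))
-3609 - D(35) = -3609 - 19*(33 + 35)/(-34 + 19*35) = -3609 - 19*68/(-34 + 665) = -3609 - 19*68/631 = -3609 - 1*1292/631 = -3609 - 1292/631 = -2278571/631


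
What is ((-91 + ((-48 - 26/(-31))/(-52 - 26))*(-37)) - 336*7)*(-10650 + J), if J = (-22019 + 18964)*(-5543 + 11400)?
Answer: 53364630299690/1209 ≈ 4.4139e+10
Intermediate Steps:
J = -17893135 (J = -3055*5857 = -17893135)
((-91 + ((-48 - 26/(-31))/(-52 - 26))*(-37)) - 336*7)*(-10650 + J) = ((-91 + ((-48 - 26/(-31))/(-52 - 26))*(-37)) - 336*7)*(-10650 - 17893135) = ((-91 + ((-48 - 26*(-1/31))/(-78))*(-37)) - 2352)*(-17903785) = ((-91 + ((-48 + 26/31)*(-1/78))*(-37)) - 2352)*(-17903785) = ((-91 - 1462/31*(-1/78)*(-37)) - 2352)*(-17903785) = ((-91 + (731/1209)*(-37)) - 2352)*(-17903785) = ((-91 - 27047/1209) - 2352)*(-17903785) = (-137066/1209 - 2352)*(-17903785) = -2980634/1209*(-17903785) = 53364630299690/1209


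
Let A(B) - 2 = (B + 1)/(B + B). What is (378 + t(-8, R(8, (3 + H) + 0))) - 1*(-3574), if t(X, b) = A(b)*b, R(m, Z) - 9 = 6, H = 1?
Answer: 3990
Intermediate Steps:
R(m, Z) = 15 (R(m, Z) = 9 + 6 = 15)
A(B) = 2 + (1 + B)/(2*B) (A(B) = 2 + (B + 1)/(B + B) = 2 + (1 + B)/((2*B)) = 2 + (1 + B)*(1/(2*B)) = 2 + (1 + B)/(2*B))
t(X, b) = 1/2 + 5*b/2 (t(X, b) = ((1 + 5*b)/(2*b))*b = 1/2 + 5*b/2)
(378 + t(-8, R(8, (3 + H) + 0))) - 1*(-3574) = (378 + (1/2 + (5/2)*15)) - 1*(-3574) = (378 + (1/2 + 75/2)) + 3574 = (378 + 38) + 3574 = 416 + 3574 = 3990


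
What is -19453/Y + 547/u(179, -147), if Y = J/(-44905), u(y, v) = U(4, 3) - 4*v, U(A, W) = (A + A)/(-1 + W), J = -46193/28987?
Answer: -2141451407052827/3906608 ≈ -5.4816e+8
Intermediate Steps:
J = -6599/4141 (J = -46193*1/28987 = -6599/4141 ≈ -1.5936)
U(A, W) = 2*A/(-1 + W) (U(A, W) = (2*A)/(-1 + W) = 2*A/(-1 + W))
u(y, v) = 4 - 4*v (u(y, v) = 2*4/(-1 + 3) - 4*v = 2*4/2 - 4*v = 2*4*(1/2) - 4*v = 4 - 4*v)
Y = 6599/185951605 (Y = -6599/4141/(-44905) = -6599/4141*(-1/44905) = 6599/185951605 ≈ 3.5488e-5)
-19453/Y + 547/u(179, -147) = -19453/6599/185951605 + 547/(4 - 4*(-147)) = -19453*185951605/6599 + 547/(4 + 588) = -3617316572065/6599 + 547/592 = -2141451407052827/3906608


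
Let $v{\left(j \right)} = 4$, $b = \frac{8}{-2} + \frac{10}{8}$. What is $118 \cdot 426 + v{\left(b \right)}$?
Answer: $50272$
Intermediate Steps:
$b = - \frac{11}{4}$ ($b = 8 \left(- \frac{1}{2}\right) + 10 \cdot \frac{1}{8} = -4 + \frac{5}{4} = - \frac{11}{4} \approx -2.75$)
$118 \cdot 426 + v{\left(b \right)} = 118 \cdot 426 + 4 = 50268 + 4 = 50272$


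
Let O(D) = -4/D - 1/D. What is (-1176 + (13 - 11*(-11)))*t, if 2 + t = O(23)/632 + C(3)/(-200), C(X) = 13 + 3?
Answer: 393874437/181700 ≈ 2167.7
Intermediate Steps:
C(X) = 16
O(D) = -5/D
t = -755997/363400 (t = -2 + (-5/23/632 + 16/(-200)) = -2 + (-5*1/23*(1/632) + 16*(-1/200)) = -2 + (-5/23*1/632 - 2/25) = -2 + (-5/14536 - 2/25) = -2 - 29197/363400 = -755997/363400 ≈ -2.0803)
(-1176 + (13 - 11*(-11)))*t = (-1176 + (13 - 11*(-11)))*(-755997/363400) = (-1176 + (13 + 121))*(-755997/363400) = (-1176 + 134)*(-755997/363400) = -1042*(-755997/363400) = 393874437/181700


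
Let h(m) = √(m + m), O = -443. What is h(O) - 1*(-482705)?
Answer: 482705 + I*√886 ≈ 4.8271e+5 + 29.766*I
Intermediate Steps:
h(m) = √2*√m (h(m) = √(2*m) = √2*√m)
h(O) - 1*(-482705) = √2*√(-443) - 1*(-482705) = √2*(I*√443) + 482705 = I*√886 + 482705 = 482705 + I*√886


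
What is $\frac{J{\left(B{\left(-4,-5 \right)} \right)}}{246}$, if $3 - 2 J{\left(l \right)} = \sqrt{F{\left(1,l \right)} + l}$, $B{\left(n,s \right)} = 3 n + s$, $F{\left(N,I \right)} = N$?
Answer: $\frac{1}{164} - \frac{i}{123} \approx 0.0060976 - 0.0081301 i$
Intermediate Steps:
$B{\left(n,s \right)} = s + 3 n$
$J{\left(l \right)} = \frac{3}{2} - \frac{\sqrt{1 + l}}{2}$
$\frac{J{\left(B{\left(-4,-5 \right)} \right)}}{246} = \frac{\frac{3}{2} - \frac{\sqrt{1 + \left(-5 + 3 \left(-4\right)\right)}}{2}}{246} = \left(\frac{3}{2} - \frac{\sqrt{1 - 17}}{2}\right) \frac{1}{246} = \left(\frac{3}{2} - \frac{\sqrt{-16}}{2}\right) \frac{1}{246} = \left(\frac{3}{2} - \frac{4 i}{2}\right) \frac{1}{246} = \left(\frac{3}{2} - 2 i\right) \frac{1}{246} = \frac{1}{164} - \frac{i}{123}$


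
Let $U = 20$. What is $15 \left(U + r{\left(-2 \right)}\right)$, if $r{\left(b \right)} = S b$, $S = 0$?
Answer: $300$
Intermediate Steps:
$r{\left(b \right)} = 0$ ($r{\left(b \right)} = 0 b = 0$)
$15 \left(U + r{\left(-2 \right)}\right) = 15 \left(20 + 0\right) = 15 \cdot 20 = 300$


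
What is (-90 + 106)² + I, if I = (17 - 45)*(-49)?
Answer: 1628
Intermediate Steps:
I = 1372 (I = -28*(-49) = 1372)
(-90 + 106)² + I = (-90 + 106)² + 1372 = 16² + 1372 = 256 + 1372 = 1628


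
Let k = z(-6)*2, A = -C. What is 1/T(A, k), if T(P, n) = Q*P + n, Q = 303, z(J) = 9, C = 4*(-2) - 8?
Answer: 1/4866 ≈ 0.00020551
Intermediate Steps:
C = -16 (C = -8 - 8 = -16)
A = 16 (A = -1*(-16) = 16)
k = 18 (k = 9*2 = 18)
T(P, n) = n + 303*P (T(P, n) = 303*P + n = n + 303*P)
1/T(A, k) = 1/(18 + 303*16) = 1/(18 + 4848) = 1/4866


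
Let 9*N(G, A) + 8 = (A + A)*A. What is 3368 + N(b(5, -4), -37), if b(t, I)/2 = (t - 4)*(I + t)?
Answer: 11014/3 ≈ 3671.3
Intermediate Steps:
b(t, I) = 2*(-4 + t)*(I + t) (b(t, I) = 2*((t - 4)*(I + t)) = 2*((-4 + t)*(I + t)) = 2*(-4 + t)*(I + t))
N(G, A) = -8/9 + 2*A**2/9 (N(G, A) = -8/9 + ((A + A)*A)/9 = -8/9 + ((2*A)*A)/9 = -8/9 + (2*A**2)/9 = -8/9 + 2*A**2/9)
3368 + N(b(5, -4), -37) = 3368 + (-8/9 + (2/9)*(-37)**2) = 3368 + (-8/9 + (2/9)*1369) = 3368 + (-8/9 + 2738/9) = 3368 + 910/3 = 11014/3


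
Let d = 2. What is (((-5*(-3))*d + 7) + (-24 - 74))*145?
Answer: -8845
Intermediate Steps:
(((-5*(-3))*d + 7) + (-24 - 74))*145 = ((-5*(-3)*2 + 7) + (-24 - 74))*145 = ((15*2 + 7) - 98)*145 = ((30 + 7) - 98)*145 = (37 - 98)*145 = -61*145 = -8845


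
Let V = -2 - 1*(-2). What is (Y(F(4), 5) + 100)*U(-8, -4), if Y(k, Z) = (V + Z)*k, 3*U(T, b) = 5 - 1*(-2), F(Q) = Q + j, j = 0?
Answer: 280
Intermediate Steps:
V = 0 (V = -2 + 2 = 0)
F(Q) = Q (F(Q) = Q + 0 = Q)
U(T, b) = 7/3 (U(T, b) = (5 - 1*(-2))/3 = (5 + 2)/3 = (⅓)*7 = 7/3)
Y(k, Z) = Z*k (Y(k, Z) = (0 + Z)*k = Z*k)
(Y(F(4), 5) + 100)*U(-8, -4) = (5*4 + 100)*(7/3) = (20 + 100)*(7/3) = 120*(7/3) = 280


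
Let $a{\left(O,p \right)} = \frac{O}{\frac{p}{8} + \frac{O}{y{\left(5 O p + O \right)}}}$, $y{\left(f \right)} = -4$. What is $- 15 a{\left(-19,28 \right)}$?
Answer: $\frac{380}{11} \approx 34.545$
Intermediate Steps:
$a{\left(O,p \right)} = \frac{O}{- \frac{O}{4} + \frac{p}{8}}$ ($a{\left(O,p \right)} = \frac{O}{\frac{p}{8} + \frac{O}{-4}} = \frac{O}{p \frac{1}{8} + O \left(- \frac{1}{4}\right)} = \frac{O}{\frac{p}{8} - \frac{O}{4}} = \frac{O}{- \frac{O}{4} + \frac{p}{8}}$)
$- 15 a{\left(-19,28 \right)} = - 15 \cdot 8 \left(-19\right) \frac{1}{28 - -38} = - 15 \cdot 8 \left(-19\right) \frac{1}{28 + 38} = - 15 \cdot 8 \left(-19\right) \frac{1}{66} = \left(-15\right) \left(- \frac{76}{33}\right) = \frac{380}{11}$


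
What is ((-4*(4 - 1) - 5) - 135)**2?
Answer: 23104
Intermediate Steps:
((-4*(4 - 1) - 5) - 135)**2 = ((-4*3 - 5) - 135)**2 = ((-12 - 5) - 135)**2 = (-17 - 135)**2 = (-152)**2 = 23104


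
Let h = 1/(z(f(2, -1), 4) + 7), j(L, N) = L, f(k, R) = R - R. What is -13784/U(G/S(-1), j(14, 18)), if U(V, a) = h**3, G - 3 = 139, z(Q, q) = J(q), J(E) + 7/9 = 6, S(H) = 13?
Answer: -18346504000/729 ≈ -2.5167e+7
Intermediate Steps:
f(k, R) = 0
J(E) = 47/9 (J(E) = -7/9 + 6 = 47/9)
z(Q, q) = 47/9
G = 142 (G = 3 + 139 = 142)
h = 9/110 (h = 1/(47/9 + 7) = 1/(110/9) = 9/110 ≈ 0.081818)
U(V, a) = 729/1331000 (U(V, a) = (9/110)**3 = 729/1331000)
-13784/U(G/S(-1), j(14, 18)) = -13784/729/1331000 = -13784*1331000/729 = -18346504000/729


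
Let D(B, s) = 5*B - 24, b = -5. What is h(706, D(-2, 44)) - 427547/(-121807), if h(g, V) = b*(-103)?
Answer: 63158152/121807 ≈ 518.51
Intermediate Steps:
D(B, s) = -24 + 5*B
h(g, V) = 515 (h(g, V) = -5*(-103) = 515)
h(706, D(-2, 44)) - 427547/(-121807) = 515 - 427547/(-121807) = 515 - 427547*(-1/121807) = 515 + 427547/121807 = 63158152/121807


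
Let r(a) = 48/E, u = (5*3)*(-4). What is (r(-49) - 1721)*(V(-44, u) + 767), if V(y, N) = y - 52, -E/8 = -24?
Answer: -4618493/4 ≈ -1.1546e+6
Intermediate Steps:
E = 192 (E = -8*(-24) = 192)
u = -60 (u = 15*(-4) = -60)
V(y, N) = -52 + y
r(a) = ¼ (r(a) = 48/192 = 48*(1/192) = ¼)
(r(-49) - 1721)*(V(-44, u) + 767) = (¼ - 1721)*((-52 - 44) + 767) = -6883*(-96 + 767)/4 = -6883/4*671 = -4618493/4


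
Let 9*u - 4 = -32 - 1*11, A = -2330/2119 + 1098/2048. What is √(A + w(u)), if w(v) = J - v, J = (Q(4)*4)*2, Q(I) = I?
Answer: √1480205435709/203424 ≈ 5.9808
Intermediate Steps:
J = 32 (J = (4*4)*2 = 16*2 = 32)
A = -1222589/2169856 (A = -2330*1/2119 + 1098*(1/2048) = -2330/2119 + 549/1024 = -1222589/2169856 ≈ -0.56344)
u = -13/3 (u = 4/9 + (-32 - 1*11)/9 = 4/9 + (-32 - 11)/9 = 4/9 + (⅑)*(-43) = 4/9 - 43/9 = -13/3 ≈ -4.3333)
w(v) = 32 - v
√(A + w(u)) = √(-1222589/2169856 + (32 - 1*(-13/3))) = √(-1222589/2169856 + (32 + 13/3)) = √(-1222589/2169856 + 109/3) = √(232846537/6509568) = √1480205435709/203424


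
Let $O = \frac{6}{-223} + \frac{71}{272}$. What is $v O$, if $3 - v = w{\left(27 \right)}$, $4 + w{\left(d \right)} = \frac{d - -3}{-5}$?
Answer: $\frac{184613}{60656} \approx 3.0436$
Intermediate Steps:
$O = \frac{14201}{60656}$ ($O = 6 \left(- \frac{1}{223}\right) + 71 \cdot \frac{1}{272} = - \frac{6}{223} + \frac{71}{272} = \frac{14201}{60656} \approx 0.23412$)
$w{\left(d \right)} = - \frac{23}{5} - \frac{d}{5}$ ($w{\left(d \right)} = -4 + \frac{d - -3}{-5} = -4 + \left(d + 3\right) \left(- \frac{1}{5}\right) = -4 + \left(3 + d\right) \left(- \frac{1}{5}\right) = -4 - \left(\frac{3}{5} + \frac{d}{5}\right) = - \frac{23}{5} - \frac{d}{5}$)
$v = 13$ ($v = 3 - \left(- \frac{23}{5} - \frac{27}{5}\right) = 3 - -10 = 3 + 10 = 13$)
$v O = 13 \cdot \frac{14201}{60656} = \frac{184613}{60656}$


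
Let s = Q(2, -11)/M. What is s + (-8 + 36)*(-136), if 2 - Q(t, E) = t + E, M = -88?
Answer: -30465/8 ≈ -3808.1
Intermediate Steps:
Q(t, E) = 2 - E - t (Q(t, E) = 2 - (t + E) = 2 - (E + t) = 2 + (-E - t) = 2 - E - t)
s = -⅛ (s = (2 - 1*(-11) - 1*2)/(-88) = (2 + 11 - 2)*(-1/88) = 11*(-1/88) = -⅛ ≈ -0.12500)
s + (-8 + 36)*(-136) = -⅛ + (-8 + 36)*(-136) = -⅛ + 28*(-136) = -⅛ - 3808 = -30465/8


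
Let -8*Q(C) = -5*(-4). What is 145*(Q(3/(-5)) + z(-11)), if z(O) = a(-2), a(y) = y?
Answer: -1305/2 ≈ -652.50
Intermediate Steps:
z(O) = -2
Q(C) = -5/2 (Q(C) = -(-5)*(-4)/8 = -1/8*20 = -5/2)
145*(Q(3/(-5)) + z(-11)) = 145*(-5/2 - 2) = 145*(-9/2) = -1305/2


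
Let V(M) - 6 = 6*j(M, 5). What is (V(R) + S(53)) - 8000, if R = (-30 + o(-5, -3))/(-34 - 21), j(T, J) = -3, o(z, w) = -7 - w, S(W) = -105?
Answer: -8117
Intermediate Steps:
R = 34/55 (R = (-30 + (-7 - 1*(-3)))/(-34 - 21) = (-30 + (-7 + 3))/(-55) = (-30 - 4)*(-1/55) = -34*(-1/55) = 34/55 ≈ 0.61818)
V(M) = -12 (V(M) = 6 + 6*(-3) = 6 - 18 = -12)
(V(R) + S(53)) - 8000 = (-12 - 105) - 8000 = -117 - 8000 = -8117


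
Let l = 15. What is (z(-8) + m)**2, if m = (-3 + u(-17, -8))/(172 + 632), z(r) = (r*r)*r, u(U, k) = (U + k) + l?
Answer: 169464778921/646416 ≈ 2.6216e+5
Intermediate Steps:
u(U, k) = 15 + U + k (u(U, k) = (U + k) + 15 = 15 + U + k)
z(r) = r**3 (z(r) = r**2*r = r**3)
m = -13/804 (m = (-3 + (15 - 17 - 8))/(172 + 632) = (-3 - 10)/804 = -13*1/804 = -13/804 ≈ -0.016169)
(z(-8) + m)**2 = ((-8)**3 - 13/804)**2 = (-512 - 13/804)**2 = (-411661/804)**2 = 169464778921/646416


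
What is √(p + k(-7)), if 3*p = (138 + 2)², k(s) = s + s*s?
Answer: √59178/3 ≈ 81.088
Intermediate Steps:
k(s) = s + s²
p = 19600/3 (p = (138 + 2)²/3 = (⅓)*140² = (⅓)*19600 = 19600/3 ≈ 6533.3)
√(p + k(-7)) = √(19600/3 - 7*(1 - 7)) = √(19600/3 - 7*(-6)) = √(19600/3 + 42) = √(19726/3) = √59178/3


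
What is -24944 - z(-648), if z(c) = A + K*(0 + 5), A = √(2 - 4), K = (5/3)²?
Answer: -224621/9 - I*√2 ≈ -24958.0 - 1.4142*I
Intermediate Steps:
K = 25/9 (K = (5*(⅓))² = (5/3)² = 25/9 ≈ 2.7778)
A = I*√2 (A = √(-2) = I*√2 ≈ 1.4142*I)
z(c) = 125/9 + I*√2 (z(c) = I*√2 + 25*(0 + 5)/9 = I*√2 + (25/9)*5 = I*√2 + 125/9 = 125/9 + I*√2)
-24944 - z(-648) = -24944 - (125/9 + I*√2) = -24944 + (-125/9 - I*√2) = -224621/9 - I*√2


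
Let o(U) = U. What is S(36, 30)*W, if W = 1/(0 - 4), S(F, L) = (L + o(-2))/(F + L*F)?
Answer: -7/1116 ≈ -0.0062724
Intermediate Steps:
S(F, L) = (-2 + L)/(F + F*L) (S(F, L) = (L - 2)/(F + L*F) = (-2 + L)/(F + F*L))
W = -¼ (W = 1/(-4) = -¼ ≈ -0.25000)
S(36, 30)*W = ((-2 + 30)/(36*(1 + 30)))*(-¼) = ((1/36)*28/31)*(-¼) = ((1/36)*(1/31)*28)*(-¼) = (7/279)*(-¼) = -7/1116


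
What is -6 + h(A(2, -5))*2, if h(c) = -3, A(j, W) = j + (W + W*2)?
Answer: -12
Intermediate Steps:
A(j, W) = j + 3*W (A(j, W) = j + (W + 2*W) = j + 3*W)
-6 + h(A(2, -5))*2 = -6 - 3*2 = -6 - 6 = -12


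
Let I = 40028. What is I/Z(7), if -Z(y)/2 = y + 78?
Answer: -20014/85 ≈ -235.46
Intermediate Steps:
Z(y) = -156 - 2*y (Z(y) = -2*(y + 78) = -2*(78 + y) = -156 - 2*y)
I/Z(7) = 40028/(-156 - 2*7) = 40028/(-156 - 14) = 40028/(-170) = 40028*(-1/170) = -20014/85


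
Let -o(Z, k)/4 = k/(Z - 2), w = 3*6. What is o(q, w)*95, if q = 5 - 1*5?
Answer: 3420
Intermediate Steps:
q = 0 (q = 5 - 5 = 0)
w = 18
o(Z, k) = -4*k/(-2 + Z) (o(Z, k) = -4*k/(Z - 2) = -4*k/(-2 + Z))
o(q, w)*95 = -4*18/(-2 + 0)*95 = -4*18/(-2)*95 = -4*18*(-½)*95 = 36*95 = 3420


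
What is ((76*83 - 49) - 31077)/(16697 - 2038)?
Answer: -24818/14659 ≈ -1.6930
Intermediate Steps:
((76*83 - 49) - 31077)/(16697 - 2038) = ((6308 - 49) - 31077)/14659 = (6259 - 31077)*(1/14659) = -24818*1/14659 = -24818/14659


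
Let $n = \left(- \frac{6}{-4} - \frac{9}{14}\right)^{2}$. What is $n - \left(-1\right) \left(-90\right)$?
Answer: $- \frac{4374}{49} \approx -89.265$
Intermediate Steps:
$n = \frac{36}{49}$ ($n = \left(\left(-6\right) \left(- \frac{1}{4}\right) - \frac{9}{14}\right)^{2} = \left(\frac{3}{2} - \frac{9}{14}\right)^{2} = \left(\frac{6}{7}\right)^{2} = \frac{36}{49} \approx 0.73469$)
$n - \left(-1\right) \left(-90\right) = \frac{36}{49} - \left(-1\right) \left(-90\right) = \frac{36}{49} - 90 = - \frac{4374}{49}$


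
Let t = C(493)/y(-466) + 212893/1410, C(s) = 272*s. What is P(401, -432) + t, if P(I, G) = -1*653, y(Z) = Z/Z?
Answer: 188367523/1410 ≈ 1.3359e+5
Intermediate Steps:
y(Z) = 1
P(I, G) = -653
t = 189288253/1410 (t = (272*493)/1 + 212893/1410 = 134096*1 + 212893*(1/1410) = 134096 + 212893/1410 = 189288253/1410 ≈ 1.3425e+5)
P(401, -432) + t = -653 + 189288253/1410 = 188367523/1410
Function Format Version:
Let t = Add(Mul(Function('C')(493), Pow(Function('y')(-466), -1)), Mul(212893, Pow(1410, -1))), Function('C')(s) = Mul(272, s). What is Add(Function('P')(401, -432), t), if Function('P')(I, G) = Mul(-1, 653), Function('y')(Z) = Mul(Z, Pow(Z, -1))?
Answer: Rational(188367523, 1410) ≈ 1.3359e+5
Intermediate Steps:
Function('y')(Z) = 1
Function('P')(I, G) = -653
t = Rational(189288253, 1410) (t = Add(Mul(Mul(272, 493), Pow(1, -1)), Mul(212893, Pow(1410, -1))) = Add(Mul(134096, 1), Mul(212893, Rational(1, 1410))) = Add(134096, Rational(212893, 1410)) = Rational(189288253, 1410) ≈ 1.3425e+5)
Add(Function('P')(401, -432), t) = Add(-653, Rational(189288253, 1410)) = Rational(188367523, 1410)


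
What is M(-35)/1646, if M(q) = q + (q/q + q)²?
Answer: 1121/1646 ≈ 0.68104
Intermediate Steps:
M(q) = q + (1 + q)²
M(-35)/1646 = (-35 + (1 - 35)²)/1646 = (-35 + (-34)²)*(1/1646) = (-35 + 1156)*(1/1646) = 1121*(1/1646) = 1121/1646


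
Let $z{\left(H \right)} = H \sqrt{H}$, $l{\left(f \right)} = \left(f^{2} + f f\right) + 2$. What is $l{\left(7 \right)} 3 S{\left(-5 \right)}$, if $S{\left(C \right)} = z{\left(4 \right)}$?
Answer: $2400$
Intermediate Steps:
$l{\left(f \right)} = 2 + 2 f^{2}$ ($l{\left(f \right)} = \left(f^{2} + f^{2}\right) + 2 = 2 f^{2} + 2 = 2 + 2 f^{2}$)
$z{\left(H \right)} = H^{\frac{3}{2}}$
$S{\left(C \right)} = 8$ ($S{\left(C \right)} = 4^{\frac{3}{2}} = 8$)
$l{\left(7 \right)} 3 S{\left(-5 \right)} = \left(2 + 2 \cdot 7^{2}\right) 3 \cdot 8 = \left(2 + 2 \cdot 49\right) 3 \cdot 8 = \left(2 + 98\right) 3 \cdot 8 = 100 \cdot 3 \cdot 8 = 300 \cdot 8 = 2400$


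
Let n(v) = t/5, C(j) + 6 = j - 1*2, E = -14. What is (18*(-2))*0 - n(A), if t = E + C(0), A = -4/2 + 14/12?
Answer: 22/5 ≈ 4.4000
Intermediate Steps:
C(j) = -8 + j (C(j) = -6 + (j - 1*2) = -6 + (j - 2) = -6 + (-2 + j) = -8 + j)
A = -⅚ (A = -4*½ + 14*(1/12) = -2 + 7/6 = -⅚ ≈ -0.83333)
t = -22 (t = -14 + (-8 + 0) = -14 - 8 = -22)
n(v) = -22/5
(18*(-2))*0 - n(A) = (18*(-2))*0 - 1*(-22/5) = -36*0 + 22/5 = 0 + 22/5 = 22/5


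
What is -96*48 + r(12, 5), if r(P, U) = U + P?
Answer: -4591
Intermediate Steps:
r(P, U) = P + U
-96*48 + r(12, 5) = -96*48 + (12 + 5) = -4608 + 17 = -4591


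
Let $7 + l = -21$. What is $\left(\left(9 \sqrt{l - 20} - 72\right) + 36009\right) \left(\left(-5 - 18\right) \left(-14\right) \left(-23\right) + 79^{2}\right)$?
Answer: $-41866605 - 41940 i \sqrt{3} \approx -4.1867 \cdot 10^{7} - 72642.0 i$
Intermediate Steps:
$l = -28$ ($l = -7 - 21 = -28$)
$\left(\left(9 \sqrt{l - 20} - 72\right) + 36009\right) \left(\left(-5 - 18\right) \left(-14\right) \left(-23\right) + 79^{2}\right) = \left(\left(9 \sqrt{-28 - 20} - 72\right) + 36009\right) \left(\left(-5 - 18\right) \left(-14\right) \left(-23\right) + 79^{2}\right) = \left(\left(9 \sqrt{-48} - 72\right) + 36009\right) \left(\left(-5 - 18\right) \left(-14\right) \left(-23\right) + 6241\right) = \left(\left(9 \cdot 4 i \sqrt{3} - 72\right) + 36009\right) \left(\left(-23\right) \left(-14\right) \left(-23\right) + 6241\right) = \left(\left(36 i \sqrt{3} - 72\right) + 36009\right) \left(322 \left(-23\right) + 6241\right) = \left(\left(-72 + 36 i \sqrt{3}\right) + 36009\right) \left(-7406 + 6241\right) = \left(35937 + 36 i \sqrt{3}\right) \left(-1165\right) = -41866605 - 41940 i \sqrt{3}$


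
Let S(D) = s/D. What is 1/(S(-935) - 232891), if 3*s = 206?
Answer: -2805/653259461 ≈ -4.2939e-6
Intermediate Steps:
s = 206/3 (s = (⅓)*206 = 206/3 ≈ 68.667)
S(D) = 206/(3*D)
1/(S(-935) - 232891) = 1/((206/3)/(-935) - 232891) = 1/((206/3)*(-1/935) - 232891) = 1/(-206/2805 - 232891) = 1/(-653259461/2805) = -2805/653259461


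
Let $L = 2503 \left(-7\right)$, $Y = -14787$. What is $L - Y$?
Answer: $-2734$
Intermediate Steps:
$L = -17521$
$L - Y = -17521 - -14787 = -17521 + 14787 = -2734$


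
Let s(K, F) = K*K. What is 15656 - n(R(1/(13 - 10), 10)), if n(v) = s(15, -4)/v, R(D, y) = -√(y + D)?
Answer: 15656 + 225*√93/31 ≈ 15726.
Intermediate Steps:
s(K, F) = K²
R(D, y) = -√(D + y)
n(v) = 225/v (n(v) = 15²/v = 225/v)
15656 - n(R(1/(13 - 10), 10)) = 15656 - 225/((-√(1/(13 - 10) + 10))) = 15656 - 225/((-√(1/3 + 10))) = 15656 - 225/((-√(⅓ + 10))) = 15656 - 225/((-√(31/3))) = 15656 - 225/((-√93/3)) = 15656 - 225*(-√93/31) = 15656 - (-225)*√93/31 = 15656 + 225*√93/31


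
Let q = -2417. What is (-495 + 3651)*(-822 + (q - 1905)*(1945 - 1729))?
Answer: -2948884344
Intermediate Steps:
(-495 + 3651)*(-822 + (q - 1905)*(1945 - 1729)) = (-495 + 3651)*(-822 + (-2417 - 1905)*(1945 - 1729)) = 3156*(-822 - 4322*216) = 3156*(-822 - 933552) = 3156*(-934374) = -2948884344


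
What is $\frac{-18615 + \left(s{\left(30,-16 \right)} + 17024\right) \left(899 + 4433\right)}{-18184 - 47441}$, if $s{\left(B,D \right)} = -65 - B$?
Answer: $- \frac{30082271}{21875} \approx -1375.2$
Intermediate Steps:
$\frac{-18615 + \left(s{\left(30,-16 \right)} + 17024\right) \left(899 + 4433\right)}{-18184 - 47441} = \frac{-18615 + \left(\left(-65 - 30\right) + 17024\right) \left(899 + 4433\right)}{-18184 - 47441} = \frac{-18615 + \left(\left(-65 - 30\right) + 17024\right) 5332}{-65625} = \left(-18615 + \left(-95 + 17024\right) 5332\right) \left(- \frac{1}{65625}\right) = \left(-18615 + 16929 \cdot 5332\right) \left(- \frac{1}{65625}\right) = \left(-18615 + 90265428\right) \left(- \frac{1}{65625}\right) = 90246813 \left(- \frac{1}{65625}\right) = - \frac{30082271}{21875}$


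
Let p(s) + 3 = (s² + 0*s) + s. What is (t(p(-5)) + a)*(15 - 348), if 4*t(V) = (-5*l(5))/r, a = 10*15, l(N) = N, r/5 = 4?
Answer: -797535/16 ≈ -49846.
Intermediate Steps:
r = 20 (r = 5*4 = 20)
a = 150
p(s) = -3 + s + s² (p(s) = -3 + ((s² + 0*s) + s) = -3 + ((s² + 0) + s) = -3 + (s² + s) = -3 + (s + s²) = -3 + s + s²)
t(V) = -5/16 (t(V) = (-5*5/20)/4 = (-25*1/20)/4 = (¼)*(-5/4) = -5/16)
(t(p(-5)) + a)*(15 - 348) = (-5/16 + 150)*(15 - 348) = (2395/16)*(-333) = -797535/16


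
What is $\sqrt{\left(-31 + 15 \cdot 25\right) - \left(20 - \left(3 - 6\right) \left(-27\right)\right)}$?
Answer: $9 \sqrt{5} \approx 20.125$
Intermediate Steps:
$\sqrt{\left(-31 + 15 \cdot 25\right) - \left(20 - \left(3 - 6\right) \left(-27\right)\right)} = \sqrt{\left(-31 + 375\right) - -61} = \sqrt{344 + \left(-20 + 81\right)} = \sqrt{344 + 61} = \sqrt{405} = 9 \sqrt{5}$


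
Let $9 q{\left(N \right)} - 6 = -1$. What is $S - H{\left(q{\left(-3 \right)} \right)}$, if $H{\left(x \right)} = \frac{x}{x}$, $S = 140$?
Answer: $139$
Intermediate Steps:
$q{\left(N \right)} = \frac{5}{9}$ ($q{\left(N \right)} = \frac{2}{3} + \frac{1}{9} \left(-1\right) = \frac{2}{3} - \frac{1}{9} = \frac{5}{9}$)
$H{\left(x \right)} = 1$
$S - H{\left(q{\left(-3 \right)} \right)} = 140 - 1 = 139$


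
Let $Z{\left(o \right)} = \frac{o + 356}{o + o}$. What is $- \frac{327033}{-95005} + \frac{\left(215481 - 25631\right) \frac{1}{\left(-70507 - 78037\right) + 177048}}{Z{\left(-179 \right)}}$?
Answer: $- \frac{1201797205909}{119829996510} \approx -10.029$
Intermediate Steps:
$Z{\left(o \right)} = \frac{356 + o}{2 o}$
$- \frac{327033}{-95005} + \frac{\left(215481 - 25631\right) \frac{1}{\left(-70507 - 78037\right) + 177048}}{Z{\left(-179 \right)}} = - \frac{327033}{-95005} + \frac{\left(215481 - 25631\right) \frac{1}{\left(-70507 - 78037\right) + 177048}}{\frac{1}{2} \frac{1}{-179} \left(356 - 179\right)} = \left(-327033\right) \left(- \frac{1}{95005}\right) + \frac{189850 \frac{1}{-148544 + 177048}}{\frac{1}{2} \left(- \frac{1}{179}\right) 177} = \frac{327033}{95005} + \frac{189850 \cdot \frac{1}{28504}}{- \frac{177}{358}} = \frac{327033}{95005} + 189850 \cdot \frac{1}{28504} \left(- \frac{358}{177}\right) = \frac{327033}{95005} + \frac{94925}{14252} \left(- \frac{358}{177}\right) = \frac{327033}{95005} - \frac{16991575}{1261302} = - \frac{1201797205909}{119829996510}$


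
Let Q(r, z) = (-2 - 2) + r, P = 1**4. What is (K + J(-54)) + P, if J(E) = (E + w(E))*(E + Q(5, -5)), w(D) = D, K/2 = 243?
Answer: 6211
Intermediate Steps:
K = 486 (K = 2*243 = 486)
P = 1
Q(r, z) = -4 + r
J(E) = 2*E*(1 + E) (J(E) = (E + E)*(E + (-4 + 5)) = (2*E)*(E + 1) = (2*E)*(1 + E) = 2*E*(1 + E))
(K + J(-54)) + P = (486 + 2*(-54)*(1 - 54)) + 1 = (486 + 2*(-54)*(-53)) + 1 = (486 + 5724) + 1 = 6210 + 1 = 6211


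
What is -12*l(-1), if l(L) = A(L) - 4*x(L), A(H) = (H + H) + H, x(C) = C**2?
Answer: 84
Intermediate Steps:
A(H) = 3*H (A(H) = 2*H + H = 3*H)
l(L) = -4*L**2 + 3*L (l(L) = 3*L - 4*L**2 = -4*L**2 + 3*L)
-12*l(-1) = -(-12)*(3 - 4*(-1)) = -(-12)*(3 + 4) = -(-12)*7 = -12*(-7) = 84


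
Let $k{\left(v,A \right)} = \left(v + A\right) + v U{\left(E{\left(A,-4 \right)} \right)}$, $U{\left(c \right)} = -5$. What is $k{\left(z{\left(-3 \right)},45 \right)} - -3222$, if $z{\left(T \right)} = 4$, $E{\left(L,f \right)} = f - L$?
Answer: $3251$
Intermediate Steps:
$k{\left(v,A \right)} = A - 4 v$ ($k{\left(v,A \right)} = \left(v + A\right) + v \left(-5\right) = \left(A + v\right) - 5 v = A - 4 v$)
$k{\left(z{\left(-3 \right)},45 \right)} - -3222 = \left(45 - 16\right) - -3222 = \left(45 - 16\right) + 3222 = 29 + 3222 = 3251$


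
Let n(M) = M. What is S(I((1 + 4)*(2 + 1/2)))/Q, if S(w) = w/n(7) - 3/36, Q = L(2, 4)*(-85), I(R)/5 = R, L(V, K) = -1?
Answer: 743/7140 ≈ 0.10406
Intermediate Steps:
I(R) = 5*R
Q = 85 (Q = -1*(-85) = 85)
S(w) = -1/12 + w/7 (S(w) = w/7 - 3/36 = w*(⅐) - 3*1/36 = w/7 - 1/12 = -1/12 + w/7)
S(I((1 + 4)*(2 + 1/2)))/Q = (-1/12 + (5*((1 + 4)*(2 + 1/2)))/7)/85 = (-1/12 + (5*(5*(2 + ½)))/7)*(1/85) = (-1/12 + (5*(5*(5/2)))/7)*(1/85) = (-1/12 + (5*(25/2))/7)*(1/85) = (-1/12 + (⅐)*(125/2))*(1/85) = (-1/12 + 125/14)*(1/85) = (743/84)*(1/85) = 743/7140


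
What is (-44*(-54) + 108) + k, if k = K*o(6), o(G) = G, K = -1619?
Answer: -7230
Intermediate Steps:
k = -9714 (k = -1619*6 = -9714)
(-44*(-54) + 108) + k = (-44*(-54) + 108) - 9714 = (2376 + 108) - 9714 = 2484 - 9714 = -7230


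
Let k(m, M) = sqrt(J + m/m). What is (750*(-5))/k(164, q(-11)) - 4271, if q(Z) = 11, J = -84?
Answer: -4271 + 3750*I*sqrt(83)/83 ≈ -4271.0 + 411.62*I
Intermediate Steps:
k(m, M) = I*sqrt(83) (k(m, M) = sqrt(-84 + m/m) = sqrt(-84 + 1) = sqrt(-83) = I*sqrt(83))
(750*(-5))/k(164, q(-11)) - 4271 = (750*(-5))/((I*sqrt(83))) - 4271 = -(-3750)*I*sqrt(83)/83 - 4271 = 3750*I*sqrt(83)/83 - 4271 = -4271 + 3750*I*sqrt(83)/83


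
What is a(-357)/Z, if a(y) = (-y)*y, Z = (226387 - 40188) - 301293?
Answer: 18207/16442 ≈ 1.1073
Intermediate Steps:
Z = -115094 (Z = 186199 - 301293 = -115094)
a(y) = -y**2
a(-357)/Z = -1*(-357)**2/(-115094) = -1*127449*(-1/115094) = -127449*(-1/115094) = 18207/16442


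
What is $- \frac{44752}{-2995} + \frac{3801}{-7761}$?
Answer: $\frac{111978759}{7748065} \approx 14.452$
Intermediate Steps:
$- \frac{44752}{-2995} + \frac{3801}{-7761} = \left(-44752\right) \left(- \frac{1}{2995}\right) + 3801 \left(- \frac{1}{7761}\right) = \frac{44752}{2995} - \frac{1267}{2587} = \frac{111978759}{7748065}$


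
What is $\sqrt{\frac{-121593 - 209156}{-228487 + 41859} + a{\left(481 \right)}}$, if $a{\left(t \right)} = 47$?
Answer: $\frac{\sqrt{424684378105}}{93314} \approx 6.9837$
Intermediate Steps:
$\sqrt{\frac{-121593 - 209156}{-228487 + 41859} + a{\left(481 \right)}} = \sqrt{\frac{-121593 - 209156}{-228487 + 41859} + 47} = \sqrt{- \frac{330749}{-186628} + 47} = \sqrt{\left(-330749\right) \left(- \frac{1}{186628}\right) + 47} = \sqrt{\frac{330749}{186628} + 47} = \sqrt{\frac{9102265}{186628}} = \frac{\sqrt{424684378105}}{93314}$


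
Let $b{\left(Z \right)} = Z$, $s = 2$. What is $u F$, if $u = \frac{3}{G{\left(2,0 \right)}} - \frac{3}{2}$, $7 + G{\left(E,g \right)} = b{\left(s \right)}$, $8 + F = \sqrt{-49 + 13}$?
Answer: $\frac{84}{5} - \frac{63 i}{5} \approx 16.8 - 12.6 i$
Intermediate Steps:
$F = -8 + 6 i$ ($F = -8 + \sqrt{-49 + 13} = -8 + \sqrt{-36} = -8 + 6 i \approx -8.0 + 6.0 i$)
$G{\left(E,g \right)} = -5$ ($G{\left(E,g \right)} = -7 + 2 = -5$)
$u = - \frac{21}{10}$ ($u = \frac{3}{-5} - \frac{3}{2} = 3 \left(- \frac{1}{5}\right) - \frac{3}{2} = - \frac{3}{5} - \frac{3}{2} = - \frac{21}{10} \approx -2.1$)
$u F = - \frac{21 \left(-8 + 6 i\right)}{10} = \frac{84}{5} - \frac{63 i}{5}$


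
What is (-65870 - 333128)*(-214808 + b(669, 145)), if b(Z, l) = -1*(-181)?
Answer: 85635743746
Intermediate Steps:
b(Z, l) = 181
(-65870 - 333128)*(-214808 + b(669, 145)) = (-65870 - 333128)*(-214808 + 181) = -398998*(-214627) = 85635743746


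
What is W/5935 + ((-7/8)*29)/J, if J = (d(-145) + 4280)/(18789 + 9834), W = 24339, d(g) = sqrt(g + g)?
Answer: -1200245855641/7248095010 + 1936823*I*sqrt(290)/48849840 ≈ -165.59 + 0.67519*I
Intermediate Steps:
d(g) = sqrt(2)*sqrt(g) (d(g) = sqrt(2*g) = sqrt(2)*sqrt(g))
J = 4280/28623 + I*sqrt(290)/28623 (J = (sqrt(2)*sqrt(-145) + 4280)/(18789 + 9834) = (sqrt(2)*(I*sqrt(145)) + 4280)/28623 = (I*sqrt(290) + 4280)*(1/28623) = (4280 + I*sqrt(290))*(1/28623) = 4280/28623 + I*sqrt(290)/28623 ≈ 0.14953 + 0.00059495*I)
W/5935 + ((-7/8)*29)/J = 24339/5935 + ((-7/8)*29)/(4280/28623 + I*sqrt(290)/28623) = 24339*(1/5935) + (((1/8)*(-7))*29)/(4280/28623 + I*sqrt(290)/28623) = 24339/5935 + (-7/8*29)/(4280/28623 + I*sqrt(290)/28623) = 24339/5935 - 203/(8*(4280/28623 + I*sqrt(290)/28623))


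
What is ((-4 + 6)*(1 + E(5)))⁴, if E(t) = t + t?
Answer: 234256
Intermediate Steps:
E(t) = 2*t
((-4 + 6)*(1 + E(5)))⁴ = ((-4 + 6)*(1 + 2*5))⁴ = (2*(1 + 10))⁴ = (2*11)⁴ = 22⁴ = 234256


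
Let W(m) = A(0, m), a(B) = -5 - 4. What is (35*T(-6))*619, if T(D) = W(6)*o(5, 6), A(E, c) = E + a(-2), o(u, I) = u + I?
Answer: -2144835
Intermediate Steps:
a(B) = -9
o(u, I) = I + u
A(E, c) = -9 + E (A(E, c) = E - 9 = -9 + E)
W(m) = -9 (W(m) = -9 + 0 = -9)
T(D) = -99 (T(D) = -9*(6 + 5) = -9*11 = -99)
(35*T(-6))*619 = (35*(-99))*619 = -3465*619 = -2144835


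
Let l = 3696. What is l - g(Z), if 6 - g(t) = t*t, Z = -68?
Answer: 8314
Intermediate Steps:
g(t) = 6 - t² (g(t) = 6 - t*t = 6 - t²)
l - g(Z) = 3696 - (6 - 1*(-68)²) = 3696 - (6 - 1*4624) = 3696 - (6 - 4624) = 3696 - 1*(-4618) = 3696 + 4618 = 8314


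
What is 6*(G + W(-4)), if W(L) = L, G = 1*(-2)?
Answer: -36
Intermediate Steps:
G = -2
6*(G + W(-4)) = 6*(-2 - 4) = 6*(-6) = -36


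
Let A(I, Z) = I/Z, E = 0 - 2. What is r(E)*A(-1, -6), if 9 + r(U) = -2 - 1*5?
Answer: -8/3 ≈ -2.6667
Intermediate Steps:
E = -2
r(U) = -16 (r(U) = -9 + (-2 - 1*5) = -9 + (-2 - 5) = -9 - 7 = -16)
r(E)*A(-1, -6) = -(-16)/(-6) = -(-16)*(-1)/6 = -16*⅙ = -8/3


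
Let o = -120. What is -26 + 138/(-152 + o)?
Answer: -3605/136 ≈ -26.507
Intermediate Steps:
-26 + 138/(-152 + o) = -26 + 138/(-152 - 120) = -26 + 138/(-272) = -26 - 1/272*138 = -26 - 69/136 = -3605/136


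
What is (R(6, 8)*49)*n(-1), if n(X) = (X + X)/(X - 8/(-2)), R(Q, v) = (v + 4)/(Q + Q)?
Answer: -98/3 ≈ -32.667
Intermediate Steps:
R(Q, v) = (4 + v)/(2*Q) (R(Q, v) = (4 + v)/((2*Q)) = (4 + v)*(1/(2*Q)) = (4 + v)/(2*Q))
n(X) = 2*X/(4 + X) (n(X) = (2*X)/(X - 8*(-½)) = (2*X)/(X + 4) = (2*X)/(4 + X) = 2*X/(4 + X))
(R(6, 8)*49)*n(-1) = (((½)*(4 + 8)/6)*49)*(2*(-1)/(4 - 1)) = (((½)*(⅙)*12)*49)*(2*(-1)/3) = (1*49)*(2*(-1)*(⅓)) = 49*(-⅔) = -98/3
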